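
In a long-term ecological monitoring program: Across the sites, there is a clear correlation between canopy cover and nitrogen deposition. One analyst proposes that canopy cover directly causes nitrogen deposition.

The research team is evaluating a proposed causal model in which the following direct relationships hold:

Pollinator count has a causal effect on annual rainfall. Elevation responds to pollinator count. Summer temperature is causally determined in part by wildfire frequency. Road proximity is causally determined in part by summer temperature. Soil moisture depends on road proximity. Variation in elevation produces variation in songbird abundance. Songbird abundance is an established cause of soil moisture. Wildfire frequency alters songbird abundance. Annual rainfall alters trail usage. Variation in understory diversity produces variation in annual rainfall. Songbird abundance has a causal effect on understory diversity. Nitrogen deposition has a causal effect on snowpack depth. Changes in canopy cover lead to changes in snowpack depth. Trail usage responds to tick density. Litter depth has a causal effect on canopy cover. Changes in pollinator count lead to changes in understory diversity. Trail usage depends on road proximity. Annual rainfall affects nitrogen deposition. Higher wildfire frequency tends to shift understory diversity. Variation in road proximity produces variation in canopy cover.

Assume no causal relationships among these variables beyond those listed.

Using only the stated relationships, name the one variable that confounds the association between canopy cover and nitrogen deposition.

wildfire frequency

Wildfire frequency has a causal path to canopy cover (wildfire frequency → summer temperature → road proximity → canopy cover) and a separate causal path to nitrogen deposition (wildfire frequency → understory diversity → annual rainfall → nitrogen deposition), so it is a common cause of both.
No stated relationship gives canopy cover a causal route to nitrogen deposition, so the correlation is explained by the shared upstream cause rather than a direct effect.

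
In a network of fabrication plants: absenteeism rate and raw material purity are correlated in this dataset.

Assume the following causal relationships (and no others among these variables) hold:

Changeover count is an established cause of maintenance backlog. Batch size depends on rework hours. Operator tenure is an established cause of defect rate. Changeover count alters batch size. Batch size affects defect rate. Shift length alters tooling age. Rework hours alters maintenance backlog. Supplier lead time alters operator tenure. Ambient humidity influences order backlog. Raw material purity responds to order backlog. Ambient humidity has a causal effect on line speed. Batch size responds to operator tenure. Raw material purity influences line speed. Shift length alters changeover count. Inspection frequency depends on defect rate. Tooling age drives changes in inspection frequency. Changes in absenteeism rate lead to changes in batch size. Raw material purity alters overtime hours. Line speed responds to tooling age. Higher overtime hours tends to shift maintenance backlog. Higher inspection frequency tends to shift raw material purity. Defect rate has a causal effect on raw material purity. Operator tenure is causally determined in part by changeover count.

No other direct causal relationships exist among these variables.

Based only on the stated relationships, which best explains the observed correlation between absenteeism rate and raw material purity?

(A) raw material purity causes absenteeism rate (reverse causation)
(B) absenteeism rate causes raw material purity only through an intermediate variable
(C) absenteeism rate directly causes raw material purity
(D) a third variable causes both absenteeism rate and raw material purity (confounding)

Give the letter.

B

Absenteeism rate reaches raw material purity through absenteeism rate → batch size → defect rate → raw material purity — an indirect causal chain with no direct absenteeism rate → raw material purity link. No variable causes both absenteeism rate and raw material purity, so confounding is ruled out; the effect is mediated.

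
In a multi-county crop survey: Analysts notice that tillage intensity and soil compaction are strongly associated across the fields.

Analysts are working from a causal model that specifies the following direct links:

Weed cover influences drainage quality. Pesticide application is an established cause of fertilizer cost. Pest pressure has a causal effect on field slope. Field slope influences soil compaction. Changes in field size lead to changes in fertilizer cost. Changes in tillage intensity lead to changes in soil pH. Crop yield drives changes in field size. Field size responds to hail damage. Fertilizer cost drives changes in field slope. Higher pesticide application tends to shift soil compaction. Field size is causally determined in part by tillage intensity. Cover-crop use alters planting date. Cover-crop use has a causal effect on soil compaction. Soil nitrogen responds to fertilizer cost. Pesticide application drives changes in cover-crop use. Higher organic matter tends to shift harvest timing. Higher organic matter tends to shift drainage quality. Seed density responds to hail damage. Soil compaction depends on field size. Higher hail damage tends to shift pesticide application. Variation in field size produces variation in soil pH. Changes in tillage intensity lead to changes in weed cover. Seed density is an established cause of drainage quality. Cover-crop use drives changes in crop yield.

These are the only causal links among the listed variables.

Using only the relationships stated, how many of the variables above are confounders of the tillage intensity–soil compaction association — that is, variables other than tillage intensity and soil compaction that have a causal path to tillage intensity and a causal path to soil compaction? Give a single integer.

0

No listed variable has a causal path to both tillage intensity and soil compaction, so there are no common causes.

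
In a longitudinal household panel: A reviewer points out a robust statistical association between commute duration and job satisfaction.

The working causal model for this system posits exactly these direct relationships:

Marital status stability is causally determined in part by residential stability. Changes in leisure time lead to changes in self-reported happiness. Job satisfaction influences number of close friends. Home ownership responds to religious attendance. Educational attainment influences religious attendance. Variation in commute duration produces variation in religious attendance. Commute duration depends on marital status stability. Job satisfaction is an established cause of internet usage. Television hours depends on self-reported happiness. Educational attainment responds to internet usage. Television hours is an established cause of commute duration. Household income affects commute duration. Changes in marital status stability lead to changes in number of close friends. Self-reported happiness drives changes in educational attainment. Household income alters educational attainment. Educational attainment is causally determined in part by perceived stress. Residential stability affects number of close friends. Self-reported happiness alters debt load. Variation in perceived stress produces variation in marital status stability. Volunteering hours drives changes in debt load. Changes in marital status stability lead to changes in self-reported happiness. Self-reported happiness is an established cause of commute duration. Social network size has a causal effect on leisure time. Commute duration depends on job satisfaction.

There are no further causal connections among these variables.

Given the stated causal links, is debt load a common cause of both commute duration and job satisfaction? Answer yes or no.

no

Debt load has no stated causal path to either commute duration or job satisfaction. A confounder must cause both variables, so debt load does not qualify.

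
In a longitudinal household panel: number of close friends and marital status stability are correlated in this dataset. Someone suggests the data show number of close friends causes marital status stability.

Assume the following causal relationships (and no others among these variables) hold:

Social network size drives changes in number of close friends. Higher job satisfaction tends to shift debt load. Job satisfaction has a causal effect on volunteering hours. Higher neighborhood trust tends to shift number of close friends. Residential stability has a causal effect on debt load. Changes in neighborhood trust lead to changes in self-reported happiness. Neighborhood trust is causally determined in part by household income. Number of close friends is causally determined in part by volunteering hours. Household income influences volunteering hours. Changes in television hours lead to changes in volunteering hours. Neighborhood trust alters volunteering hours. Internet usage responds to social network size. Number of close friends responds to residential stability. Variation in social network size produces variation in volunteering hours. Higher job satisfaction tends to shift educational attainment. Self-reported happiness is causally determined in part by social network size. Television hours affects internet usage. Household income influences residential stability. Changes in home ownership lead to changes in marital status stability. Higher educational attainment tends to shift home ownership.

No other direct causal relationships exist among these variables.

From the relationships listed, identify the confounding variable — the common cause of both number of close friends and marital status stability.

Job satisfaction has a causal path to number of close friends (job satisfaction → volunteering hours → number of close friends) and a separate causal path to marital status stability (job satisfaction → educational attainment → home ownership → marital status stability), so it is a common cause of both.
No stated relationship gives number of close friends a causal route to marital status stability, so the correlation is explained by the shared upstream cause rather than a direct effect.

job satisfaction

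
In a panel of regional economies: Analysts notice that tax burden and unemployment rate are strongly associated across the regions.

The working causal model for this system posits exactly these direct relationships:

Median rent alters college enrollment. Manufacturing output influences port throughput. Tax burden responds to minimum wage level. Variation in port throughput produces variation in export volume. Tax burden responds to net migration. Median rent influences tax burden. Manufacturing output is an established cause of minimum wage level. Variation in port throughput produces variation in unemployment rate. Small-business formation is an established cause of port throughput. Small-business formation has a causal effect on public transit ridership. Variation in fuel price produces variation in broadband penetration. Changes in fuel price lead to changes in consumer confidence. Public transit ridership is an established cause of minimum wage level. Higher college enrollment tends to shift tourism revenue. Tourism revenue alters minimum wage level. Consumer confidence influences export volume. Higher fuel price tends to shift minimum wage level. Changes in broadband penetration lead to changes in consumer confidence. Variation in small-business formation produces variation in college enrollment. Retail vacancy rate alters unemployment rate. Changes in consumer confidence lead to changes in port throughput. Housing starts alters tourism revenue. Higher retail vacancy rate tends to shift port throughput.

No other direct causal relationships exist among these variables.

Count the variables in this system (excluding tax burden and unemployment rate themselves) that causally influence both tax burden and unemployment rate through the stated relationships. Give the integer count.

The common causes are: fuel price (to tax burden via fuel price → minimum wage level → tax burden; to unemployment rate via fuel price → consumer confidence → port throughput → unemployment rate); manufacturing output (to tax burden via manufacturing output → minimum wage level → tax burden; to unemployment rate via manufacturing output → port throughput → unemployment rate); small-business formation (to tax burden via small-business formation → public transit ridership → minimum wage level → tax burden; to unemployment rate via small-business formation → port throughput → unemployment rate).
Every other variable lacks a causal path to at least one of tax burden and unemployment rate.

3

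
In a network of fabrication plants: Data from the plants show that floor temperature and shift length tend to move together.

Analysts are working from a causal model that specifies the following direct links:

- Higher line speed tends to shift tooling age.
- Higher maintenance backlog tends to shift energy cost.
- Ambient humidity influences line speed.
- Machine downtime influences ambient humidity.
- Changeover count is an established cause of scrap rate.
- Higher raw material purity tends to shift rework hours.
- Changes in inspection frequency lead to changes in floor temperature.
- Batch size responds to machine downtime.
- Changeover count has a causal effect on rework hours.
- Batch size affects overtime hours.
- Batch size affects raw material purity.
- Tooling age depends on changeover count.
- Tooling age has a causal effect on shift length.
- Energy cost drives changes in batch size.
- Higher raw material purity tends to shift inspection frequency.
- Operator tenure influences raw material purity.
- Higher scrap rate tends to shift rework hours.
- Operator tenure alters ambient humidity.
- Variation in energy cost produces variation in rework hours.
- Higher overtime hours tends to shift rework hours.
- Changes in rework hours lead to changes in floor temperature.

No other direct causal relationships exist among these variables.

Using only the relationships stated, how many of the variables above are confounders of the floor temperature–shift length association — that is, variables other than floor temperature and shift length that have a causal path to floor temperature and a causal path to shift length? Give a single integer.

The common causes are: changeover count (to floor temperature via changeover count → rework hours → floor temperature; to shift length via changeover count → tooling age → shift length); machine downtime (to floor temperature via machine downtime → batch size → raw material purity → inspection frequency → floor temperature; to shift length via machine downtime → ambient humidity → line speed → tooling age → shift length); operator tenure (to floor temperature via operator tenure → raw material purity → inspection frequency → floor temperature; to shift length via operator tenure → ambient humidity → line speed → tooling age → shift length).
Every other variable lacks a causal path to at least one of floor temperature and shift length.

3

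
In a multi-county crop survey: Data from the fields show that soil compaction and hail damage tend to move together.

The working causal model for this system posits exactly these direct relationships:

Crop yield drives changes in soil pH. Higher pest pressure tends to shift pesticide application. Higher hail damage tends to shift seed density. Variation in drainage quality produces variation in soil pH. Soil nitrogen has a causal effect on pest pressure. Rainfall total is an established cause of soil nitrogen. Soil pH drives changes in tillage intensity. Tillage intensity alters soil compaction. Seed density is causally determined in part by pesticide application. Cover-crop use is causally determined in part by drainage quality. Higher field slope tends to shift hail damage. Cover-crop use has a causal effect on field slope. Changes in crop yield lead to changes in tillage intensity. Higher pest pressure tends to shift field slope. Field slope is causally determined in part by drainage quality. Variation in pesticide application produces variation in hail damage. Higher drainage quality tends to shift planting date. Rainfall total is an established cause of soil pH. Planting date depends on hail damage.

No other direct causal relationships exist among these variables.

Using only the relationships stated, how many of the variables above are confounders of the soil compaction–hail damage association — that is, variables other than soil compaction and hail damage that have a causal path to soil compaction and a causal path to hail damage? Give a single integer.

The common causes are: drainage quality (to soil compaction via drainage quality → soil pH → tillage intensity → soil compaction; to hail damage via drainage quality → field slope → hail damage); rainfall total (to soil compaction via rainfall total → soil pH → tillage intensity → soil compaction; to hail damage via rainfall total → soil nitrogen → pest pressure → field slope → hail damage).
Every other variable lacks a causal path to at least one of soil compaction and hail damage.

2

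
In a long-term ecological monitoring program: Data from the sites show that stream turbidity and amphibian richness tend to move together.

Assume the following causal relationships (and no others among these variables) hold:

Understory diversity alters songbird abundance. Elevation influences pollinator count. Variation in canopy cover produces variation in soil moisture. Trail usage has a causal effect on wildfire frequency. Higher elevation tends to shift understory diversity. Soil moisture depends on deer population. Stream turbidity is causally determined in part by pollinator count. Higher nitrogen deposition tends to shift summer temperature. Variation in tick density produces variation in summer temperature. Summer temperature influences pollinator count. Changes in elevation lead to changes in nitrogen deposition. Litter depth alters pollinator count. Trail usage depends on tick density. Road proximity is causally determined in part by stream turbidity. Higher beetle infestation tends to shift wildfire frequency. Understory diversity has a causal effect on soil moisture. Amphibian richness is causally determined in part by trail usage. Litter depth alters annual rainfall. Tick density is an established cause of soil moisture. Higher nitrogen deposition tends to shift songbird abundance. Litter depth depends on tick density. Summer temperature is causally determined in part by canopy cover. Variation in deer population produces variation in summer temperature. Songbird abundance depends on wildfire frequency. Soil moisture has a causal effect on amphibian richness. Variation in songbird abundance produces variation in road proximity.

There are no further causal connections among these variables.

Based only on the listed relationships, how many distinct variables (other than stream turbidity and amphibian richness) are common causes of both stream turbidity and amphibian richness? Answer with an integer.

The common causes are: canopy cover (to stream turbidity via canopy cover → summer temperature → pollinator count → stream turbidity; to amphibian richness via canopy cover → soil moisture → amphibian richness); deer population (to stream turbidity via deer population → summer temperature → pollinator count → stream turbidity; to amphibian richness via deer population → soil moisture → amphibian richness); elevation (to stream turbidity via elevation → pollinator count → stream turbidity; to amphibian richness via elevation → understory diversity → soil moisture → amphibian richness); tick density (to stream turbidity via tick density → summer temperature → pollinator count → stream turbidity; to amphibian richness via tick density → soil moisture → amphibian richness).
Every other variable lacks a causal path to at least one of stream turbidity and amphibian richness.

4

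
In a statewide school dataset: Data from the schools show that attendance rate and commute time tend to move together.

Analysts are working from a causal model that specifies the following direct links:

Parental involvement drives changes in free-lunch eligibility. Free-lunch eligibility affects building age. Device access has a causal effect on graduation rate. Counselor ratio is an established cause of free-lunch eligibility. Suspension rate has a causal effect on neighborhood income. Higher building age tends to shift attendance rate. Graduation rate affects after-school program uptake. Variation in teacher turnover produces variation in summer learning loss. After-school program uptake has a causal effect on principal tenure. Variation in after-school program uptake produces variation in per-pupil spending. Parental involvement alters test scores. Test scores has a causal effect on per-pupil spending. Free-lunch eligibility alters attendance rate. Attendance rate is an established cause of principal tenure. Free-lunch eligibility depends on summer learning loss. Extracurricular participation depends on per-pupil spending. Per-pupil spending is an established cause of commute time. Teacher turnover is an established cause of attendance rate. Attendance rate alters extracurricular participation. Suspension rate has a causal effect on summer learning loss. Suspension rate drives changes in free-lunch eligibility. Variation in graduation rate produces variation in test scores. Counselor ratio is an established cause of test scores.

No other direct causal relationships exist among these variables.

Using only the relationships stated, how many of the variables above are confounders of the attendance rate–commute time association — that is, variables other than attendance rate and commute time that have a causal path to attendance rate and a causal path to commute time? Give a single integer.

2

The common causes are: counselor ratio (to attendance rate via counselor ratio → free-lunch eligibility → attendance rate; to commute time via counselor ratio → test scores → per-pupil spending → commute time); parental involvement (to attendance rate via parental involvement → free-lunch eligibility → attendance rate; to commute time via parental involvement → test scores → per-pupil spending → commute time).
Every other variable lacks a causal path to at least one of attendance rate and commute time.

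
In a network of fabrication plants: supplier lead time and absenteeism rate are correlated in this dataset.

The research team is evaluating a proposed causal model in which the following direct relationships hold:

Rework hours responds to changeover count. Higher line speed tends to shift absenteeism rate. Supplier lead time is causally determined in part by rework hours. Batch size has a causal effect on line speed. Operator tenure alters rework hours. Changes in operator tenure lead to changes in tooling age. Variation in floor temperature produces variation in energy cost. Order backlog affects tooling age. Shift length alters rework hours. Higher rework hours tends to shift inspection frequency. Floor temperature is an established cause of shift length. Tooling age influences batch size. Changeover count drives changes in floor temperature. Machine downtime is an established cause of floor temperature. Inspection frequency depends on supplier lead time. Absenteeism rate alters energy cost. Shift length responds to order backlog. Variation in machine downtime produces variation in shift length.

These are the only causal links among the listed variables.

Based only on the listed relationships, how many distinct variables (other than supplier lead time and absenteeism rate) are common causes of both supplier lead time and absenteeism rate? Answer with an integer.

The common causes are: operator tenure (to supplier lead time via operator tenure → rework hours → supplier lead time; to absenteeism rate via operator tenure → tooling age → batch size → line speed → absenteeism rate); order backlog (to supplier lead time via order backlog → shift length → rework hours → supplier lead time; to absenteeism rate via order backlog → tooling age → batch size → line speed → absenteeism rate).
Every other variable lacks a causal path to at least one of supplier lead time and absenteeism rate.

2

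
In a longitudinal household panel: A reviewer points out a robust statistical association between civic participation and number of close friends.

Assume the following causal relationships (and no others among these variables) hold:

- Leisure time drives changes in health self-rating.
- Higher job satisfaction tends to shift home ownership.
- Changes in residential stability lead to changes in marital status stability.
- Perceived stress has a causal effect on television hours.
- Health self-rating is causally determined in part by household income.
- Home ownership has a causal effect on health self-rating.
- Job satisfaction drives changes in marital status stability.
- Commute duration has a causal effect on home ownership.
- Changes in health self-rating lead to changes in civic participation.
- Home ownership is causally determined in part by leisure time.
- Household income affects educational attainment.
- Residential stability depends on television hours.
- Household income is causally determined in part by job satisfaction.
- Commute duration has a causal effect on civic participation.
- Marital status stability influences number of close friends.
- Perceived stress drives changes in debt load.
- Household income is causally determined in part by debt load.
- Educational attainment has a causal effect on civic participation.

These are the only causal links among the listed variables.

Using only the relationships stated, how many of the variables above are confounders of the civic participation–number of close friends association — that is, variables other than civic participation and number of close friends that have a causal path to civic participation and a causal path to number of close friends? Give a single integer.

2

The common causes are: job satisfaction (to civic participation via job satisfaction → home ownership → health self-rating → civic participation; to number of close friends via job satisfaction → marital status stability → number of close friends); perceived stress (to civic participation via perceived stress → debt load → household income → educational attainment → civic participation; to number of close friends via perceived stress → television hours → residential stability → marital status stability → number of close friends).
Every other variable lacks a causal path to at least one of civic participation and number of close friends.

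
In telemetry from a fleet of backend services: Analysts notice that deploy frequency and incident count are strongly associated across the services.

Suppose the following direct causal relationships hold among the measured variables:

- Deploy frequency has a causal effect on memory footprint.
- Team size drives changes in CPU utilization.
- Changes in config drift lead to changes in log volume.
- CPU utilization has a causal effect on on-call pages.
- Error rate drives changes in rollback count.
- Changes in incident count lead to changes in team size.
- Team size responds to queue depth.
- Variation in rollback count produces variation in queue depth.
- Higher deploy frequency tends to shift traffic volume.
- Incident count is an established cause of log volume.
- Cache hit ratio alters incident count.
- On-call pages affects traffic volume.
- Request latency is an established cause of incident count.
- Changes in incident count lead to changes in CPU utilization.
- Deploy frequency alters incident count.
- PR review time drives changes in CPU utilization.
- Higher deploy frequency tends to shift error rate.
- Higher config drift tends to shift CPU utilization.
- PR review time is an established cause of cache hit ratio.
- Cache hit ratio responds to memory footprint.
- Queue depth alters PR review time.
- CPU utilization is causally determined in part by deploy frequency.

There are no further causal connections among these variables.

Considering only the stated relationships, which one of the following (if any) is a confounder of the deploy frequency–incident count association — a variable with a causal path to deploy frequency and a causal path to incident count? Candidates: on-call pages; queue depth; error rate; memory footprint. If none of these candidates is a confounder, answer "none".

None of the listed candidates has causal paths to both deploy frequency and incident count in the stated relationships, so none is a common cause.

none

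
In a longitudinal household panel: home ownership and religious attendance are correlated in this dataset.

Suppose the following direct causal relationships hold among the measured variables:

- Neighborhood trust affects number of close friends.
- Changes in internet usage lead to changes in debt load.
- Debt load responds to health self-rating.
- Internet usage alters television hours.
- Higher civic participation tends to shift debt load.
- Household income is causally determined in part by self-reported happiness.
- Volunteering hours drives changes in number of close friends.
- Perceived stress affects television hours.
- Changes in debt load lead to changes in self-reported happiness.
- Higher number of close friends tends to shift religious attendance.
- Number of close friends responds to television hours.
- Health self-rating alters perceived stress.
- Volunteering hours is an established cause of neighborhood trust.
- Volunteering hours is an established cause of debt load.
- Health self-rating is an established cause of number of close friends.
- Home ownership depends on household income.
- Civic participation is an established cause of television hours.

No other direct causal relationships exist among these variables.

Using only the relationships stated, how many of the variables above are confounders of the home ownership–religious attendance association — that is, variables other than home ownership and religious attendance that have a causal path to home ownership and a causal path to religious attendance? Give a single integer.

The common causes are: civic participation (to home ownership via civic participation → debt load → self-reported happiness → household income → home ownership; to religious attendance via civic participation → television hours → number of close friends → religious attendance); health self-rating (to home ownership via health self-rating → debt load → self-reported happiness → household income → home ownership; to religious attendance via health self-rating → number of close friends → religious attendance); internet usage (to home ownership via internet usage → debt load → self-reported happiness → household income → home ownership; to religious attendance via internet usage → television hours → number of close friends → religious attendance); volunteering hours (to home ownership via volunteering hours → debt load → self-reported happiness → household income → home ownership; to religious attendance via volunteering hours → number of close friends → religious attendance).
Every other variable lacks a causal path to at least one of home ownership and religious attendance.

4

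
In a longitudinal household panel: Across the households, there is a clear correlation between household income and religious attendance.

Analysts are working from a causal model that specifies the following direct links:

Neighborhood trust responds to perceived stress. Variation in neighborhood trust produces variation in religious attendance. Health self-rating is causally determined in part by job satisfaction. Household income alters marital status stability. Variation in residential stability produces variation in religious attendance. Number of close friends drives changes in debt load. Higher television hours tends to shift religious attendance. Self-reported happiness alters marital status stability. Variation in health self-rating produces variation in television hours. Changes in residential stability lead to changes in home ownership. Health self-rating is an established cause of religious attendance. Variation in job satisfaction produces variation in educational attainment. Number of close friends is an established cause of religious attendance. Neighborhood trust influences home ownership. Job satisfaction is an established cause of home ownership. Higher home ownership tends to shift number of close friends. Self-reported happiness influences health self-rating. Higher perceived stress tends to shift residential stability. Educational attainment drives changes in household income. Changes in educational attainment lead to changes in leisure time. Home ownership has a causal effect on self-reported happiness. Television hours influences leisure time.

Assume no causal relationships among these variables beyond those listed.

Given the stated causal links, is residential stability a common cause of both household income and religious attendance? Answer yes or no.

Residential stability has no stated causal path to household income. A confounder must cause both variables, so residential stability does not qualify.

no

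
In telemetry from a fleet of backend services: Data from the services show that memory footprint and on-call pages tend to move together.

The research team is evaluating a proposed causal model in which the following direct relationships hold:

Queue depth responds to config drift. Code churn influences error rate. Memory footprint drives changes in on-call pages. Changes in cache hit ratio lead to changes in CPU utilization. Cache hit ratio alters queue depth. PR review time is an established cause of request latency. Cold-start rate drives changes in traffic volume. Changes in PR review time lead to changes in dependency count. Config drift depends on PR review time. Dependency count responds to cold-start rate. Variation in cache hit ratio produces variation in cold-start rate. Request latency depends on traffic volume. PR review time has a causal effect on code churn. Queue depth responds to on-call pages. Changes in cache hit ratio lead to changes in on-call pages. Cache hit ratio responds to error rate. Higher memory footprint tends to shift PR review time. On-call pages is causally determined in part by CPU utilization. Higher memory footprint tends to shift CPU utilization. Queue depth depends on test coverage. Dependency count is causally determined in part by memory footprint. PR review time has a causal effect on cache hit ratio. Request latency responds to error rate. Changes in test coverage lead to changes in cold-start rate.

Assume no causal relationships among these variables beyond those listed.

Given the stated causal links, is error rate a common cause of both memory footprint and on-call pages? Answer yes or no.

Error rate has no stated causal path to memory footprint. A confounder must cause both variables, so error rate does not qualify.

no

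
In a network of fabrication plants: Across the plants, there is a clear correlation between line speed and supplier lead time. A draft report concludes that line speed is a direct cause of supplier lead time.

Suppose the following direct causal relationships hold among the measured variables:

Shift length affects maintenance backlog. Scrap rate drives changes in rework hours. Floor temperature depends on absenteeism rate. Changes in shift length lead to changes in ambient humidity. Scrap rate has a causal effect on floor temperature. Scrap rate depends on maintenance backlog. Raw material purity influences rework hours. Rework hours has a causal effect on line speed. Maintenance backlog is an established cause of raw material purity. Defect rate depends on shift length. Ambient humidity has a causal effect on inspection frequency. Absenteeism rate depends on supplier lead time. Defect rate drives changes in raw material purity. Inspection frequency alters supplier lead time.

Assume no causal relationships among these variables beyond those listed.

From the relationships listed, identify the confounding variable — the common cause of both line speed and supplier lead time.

Shift length has a causal path to line speed (shift length → maintenance backlog → scrap rate → rework hours → line speed) and a separate causal path to supplier lead time (shift length → ambient humidity → inspection frequency → supplier lead time), so it is a common cause of both.
No stated relationship gives line speed a causal route to supplier lead time, so the correlation is explained by the shared upstream cause rather than a direct effect.

shift length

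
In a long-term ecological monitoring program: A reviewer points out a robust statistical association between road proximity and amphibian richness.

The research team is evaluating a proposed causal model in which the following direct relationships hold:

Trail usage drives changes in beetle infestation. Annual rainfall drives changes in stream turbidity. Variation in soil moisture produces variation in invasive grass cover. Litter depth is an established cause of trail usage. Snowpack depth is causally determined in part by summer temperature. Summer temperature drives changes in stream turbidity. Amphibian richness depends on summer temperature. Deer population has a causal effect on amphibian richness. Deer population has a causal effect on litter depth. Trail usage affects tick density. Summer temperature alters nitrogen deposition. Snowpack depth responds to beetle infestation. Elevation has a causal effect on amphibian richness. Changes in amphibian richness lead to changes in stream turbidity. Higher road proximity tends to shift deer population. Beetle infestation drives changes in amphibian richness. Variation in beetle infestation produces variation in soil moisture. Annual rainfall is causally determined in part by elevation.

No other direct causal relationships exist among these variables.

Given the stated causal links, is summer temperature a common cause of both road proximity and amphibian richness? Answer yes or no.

no

Summer temperature has no stated causal path to road proximity. A confounder must cause both variables, so summer temperature does not qualify.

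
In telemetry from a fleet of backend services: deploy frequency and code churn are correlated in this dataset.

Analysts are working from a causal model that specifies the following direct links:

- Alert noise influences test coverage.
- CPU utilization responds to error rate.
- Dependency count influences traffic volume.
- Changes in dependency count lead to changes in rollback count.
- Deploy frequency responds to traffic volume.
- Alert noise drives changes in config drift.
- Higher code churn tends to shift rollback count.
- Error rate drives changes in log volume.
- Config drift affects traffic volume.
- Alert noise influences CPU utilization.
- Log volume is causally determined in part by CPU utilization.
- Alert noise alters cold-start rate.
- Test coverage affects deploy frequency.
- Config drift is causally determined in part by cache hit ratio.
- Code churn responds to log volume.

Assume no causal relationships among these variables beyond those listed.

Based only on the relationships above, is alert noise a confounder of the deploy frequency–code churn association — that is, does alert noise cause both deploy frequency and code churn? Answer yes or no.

yes

Alert noise has a causal path to deploy frequency (alert noise → test coverage → deploy frequency) and to code churn (alert noise → CPU utilization → log volume → code churn), so it is a common cause of both — a confounder.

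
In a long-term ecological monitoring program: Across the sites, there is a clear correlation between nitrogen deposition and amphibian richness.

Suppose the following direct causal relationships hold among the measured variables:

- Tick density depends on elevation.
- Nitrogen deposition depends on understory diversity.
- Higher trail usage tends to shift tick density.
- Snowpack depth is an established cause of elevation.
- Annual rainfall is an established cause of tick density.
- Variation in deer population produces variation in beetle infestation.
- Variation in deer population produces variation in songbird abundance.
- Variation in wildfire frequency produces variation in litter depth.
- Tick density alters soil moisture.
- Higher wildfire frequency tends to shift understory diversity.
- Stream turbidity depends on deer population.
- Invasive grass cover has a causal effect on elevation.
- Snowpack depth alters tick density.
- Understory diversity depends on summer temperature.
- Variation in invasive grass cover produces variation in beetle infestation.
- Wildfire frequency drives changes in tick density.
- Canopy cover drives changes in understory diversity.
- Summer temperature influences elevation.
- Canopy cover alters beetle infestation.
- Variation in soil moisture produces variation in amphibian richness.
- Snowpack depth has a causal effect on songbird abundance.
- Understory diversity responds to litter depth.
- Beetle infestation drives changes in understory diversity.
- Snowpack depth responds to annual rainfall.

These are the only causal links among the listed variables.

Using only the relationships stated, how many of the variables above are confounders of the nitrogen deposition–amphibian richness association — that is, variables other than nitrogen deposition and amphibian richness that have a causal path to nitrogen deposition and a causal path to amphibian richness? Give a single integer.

3

The common causes are: invasive grass cover (to nitrogen deposition via invasive grass cover → beetle infestation → understory diversity → nitrogen deposition; to amphibian richness via invasive grass cover → elevation → tick density → soil moisture → amphibian richness); summer temperature (to nitrogen deposition via summer temperature → understory diversity → nitrogen deposition; to amphibian richness via summer temperature → elevation → tick density → soil moisture → amphibian richness); wildfire frequency (to nitrogen deposition via wildfire frequency → understory diversity → nitrogen deposition; to amphibian richness via wildfire frequency → tick density → soil moisture → amphibian richness).
Every other variable lacks a causal path to at least one of nitrogen deposition and amphibian richness.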